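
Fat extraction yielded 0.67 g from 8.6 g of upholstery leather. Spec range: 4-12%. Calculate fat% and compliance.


Fat content = 7.8%
Compliant: Yes


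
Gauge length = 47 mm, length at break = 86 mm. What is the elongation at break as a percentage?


83.0%


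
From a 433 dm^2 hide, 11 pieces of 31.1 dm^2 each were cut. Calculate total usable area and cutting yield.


Total usable = 11 x 31.1 = 342.1 dm^2
Yield = 342.1 / 433 x 100 = 79.0%


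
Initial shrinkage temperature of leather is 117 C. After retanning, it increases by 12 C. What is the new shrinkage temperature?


129 C


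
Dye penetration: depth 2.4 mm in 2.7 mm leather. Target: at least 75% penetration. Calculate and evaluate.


Penetration = 2.4 / 2.7 x 100 = 88.9%
Target: 75%
Meets target: Yes


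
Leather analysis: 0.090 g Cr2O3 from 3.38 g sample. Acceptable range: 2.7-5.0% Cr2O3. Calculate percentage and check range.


Cr2O3% = 0.090 / 3.38 x 100 = 2.66%
Acceptable range: 2.7 to 5.0%
Within range: No


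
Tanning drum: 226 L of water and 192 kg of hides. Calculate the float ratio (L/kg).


Float ratio = water / hide weight
Ratio = 226 / 192 = 1.2


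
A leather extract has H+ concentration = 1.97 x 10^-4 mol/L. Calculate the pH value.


pH = 3.71


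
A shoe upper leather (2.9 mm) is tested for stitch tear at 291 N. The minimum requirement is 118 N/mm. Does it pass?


STS = 291 / 2.9 = 100.3 N/mm
Minimum required: 118 N/mm
Passes: No


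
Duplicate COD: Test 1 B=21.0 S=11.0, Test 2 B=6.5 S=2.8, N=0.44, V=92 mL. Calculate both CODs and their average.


COD1 = (21.0 - 11.0) x 0.44 x 8000 / 92 = 382.6 mg/L
COD2 = (6.5 - 2.8) x 0.44 x 8000 / 92 = 141.6 mg/L
Average = (382.6 + 141.6) / 2 = 262.1 mg/L


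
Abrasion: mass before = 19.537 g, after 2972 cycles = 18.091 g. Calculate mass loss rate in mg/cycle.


Mass loss = 19.537 - 18.091 = 1.446 g
Rate = 1.446 / 2972 x 1000 = 0.487 mg/cycle


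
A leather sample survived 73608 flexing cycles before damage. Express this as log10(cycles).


4.87

log10(73608) = 4.87


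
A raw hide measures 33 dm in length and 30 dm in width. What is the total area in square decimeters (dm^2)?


990 dm^2


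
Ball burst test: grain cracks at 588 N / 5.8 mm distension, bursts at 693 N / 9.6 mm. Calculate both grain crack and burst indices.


Crack index = 101.4 N/mm
Burst index = 72.2 N/mm

Crack index = 588 / 5.8 = 101.4 N/mm
Burst index = 693 / 9.6 = 72.2 N/mm


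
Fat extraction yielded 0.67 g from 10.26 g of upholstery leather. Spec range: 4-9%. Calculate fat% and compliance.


Fat% = 0.67 / 10.26 x 100 = 6.5%
Spec range: 4-9%
Compliant: Yes


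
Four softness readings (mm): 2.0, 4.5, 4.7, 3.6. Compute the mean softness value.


Sum = 2.0 + 4.5 + 4.7 + 3.6
Mean = 14.8 / 4 = 3.70 mm


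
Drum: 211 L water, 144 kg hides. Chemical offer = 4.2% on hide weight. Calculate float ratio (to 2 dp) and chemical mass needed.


Float ratio = 1.47
Chemical needed = 6.048 kg

Float ratio = 211 / 144 = 1.47
Chemical = 144 x 4.2 / 100 = 6.048 kg


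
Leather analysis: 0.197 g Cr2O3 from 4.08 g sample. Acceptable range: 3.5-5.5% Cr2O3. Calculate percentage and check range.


Cr2O3% = 0.197 / 4.08 x 100 = 4.83%
Acceptable range: 3.5 to 5.5%
Within range: Yes


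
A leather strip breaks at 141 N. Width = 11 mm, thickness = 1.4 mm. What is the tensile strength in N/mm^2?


Cross-sectional area = 11 x 1.4 = 15.4 mm^2
Tensile strength = 141 / 15.4 = 9.16 N/mm^2


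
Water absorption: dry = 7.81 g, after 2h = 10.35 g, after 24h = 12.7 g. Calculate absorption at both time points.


2h absorption = 32.5%
24h absorption = 62.6%

WA (2h) = (10.35 - 7.81) / 7.81 x 100 = 32.5%
WA (24h) = (12.7 - 7.81) / 7.81 x 100 = 62.6%


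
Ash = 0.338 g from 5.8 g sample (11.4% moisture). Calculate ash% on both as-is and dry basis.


As-is ash% = 0.338 / 5.8 x 100 = 5.83%
Dry mass = 5.8 x (100 - 11.4) / 100 = 5.1388 g
Dry-basis ash% = 0.338 / 5.1388 x 100 = 6.58%


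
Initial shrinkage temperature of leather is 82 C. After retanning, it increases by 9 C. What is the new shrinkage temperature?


New Ts = 82 + 9 = 91 C


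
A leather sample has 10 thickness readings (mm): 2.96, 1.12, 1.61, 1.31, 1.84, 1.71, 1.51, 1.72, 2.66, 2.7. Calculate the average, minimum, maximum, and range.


Average = 1.91 mm
Min = 1.12 mm
Max = 2.96 mm
Range = 1.84 mm


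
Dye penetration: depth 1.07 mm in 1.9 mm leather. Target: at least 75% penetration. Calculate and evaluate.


Penetration = 56.3%
Meets target: No

Penetration = 1.07 / 1.9 x 100 = 56.3%
Target: 75%
Meets target: No


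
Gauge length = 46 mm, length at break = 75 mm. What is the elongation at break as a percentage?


Extension = 75 - 46 = 29 mm
Elongation = 29 / 46 x 100 = 63.0%


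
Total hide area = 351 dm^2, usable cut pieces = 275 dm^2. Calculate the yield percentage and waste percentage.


Yield = 78.3%
Waste = 21.7%


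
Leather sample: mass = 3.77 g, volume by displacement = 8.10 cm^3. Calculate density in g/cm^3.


Density = mass / volume
Density = 3.77 / 8.10 = 0.465 g/cm^3


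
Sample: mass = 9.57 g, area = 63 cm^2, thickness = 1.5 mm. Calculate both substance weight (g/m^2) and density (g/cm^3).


Substance weight = 1519.0 g/m^2
Density = 1.013 g/cm^3

SW = 9.57 / 63 x 10000 = 1519.0 g/m^2
Volume = 63 x 1.5 / 10 = 9.45 cm^3
Density = 9.57 / 9.45 = 1.013 g/cm^3


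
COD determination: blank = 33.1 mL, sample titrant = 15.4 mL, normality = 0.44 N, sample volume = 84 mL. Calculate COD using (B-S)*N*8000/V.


741.7 mg/L

COD = (33.1 - 15.4) x 0.44 x 8000 / 84
COD = 17.7 x 0.44 x 8000 / 84
COD = 741.7 mg/L


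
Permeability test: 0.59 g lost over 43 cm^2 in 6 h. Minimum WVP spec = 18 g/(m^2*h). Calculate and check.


WVP = 0.59 / (43 x 6) x 10000 = 22.87 g/(m^2*h)
Minimum: 18 g/(m^2*h)
Meets spec: Yes


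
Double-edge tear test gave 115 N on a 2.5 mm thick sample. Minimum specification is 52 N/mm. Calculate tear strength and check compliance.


Tear strength = 115 / 2.5 = 46.0 N/mm
Required minimum = 52 N/mm
Compliant: No


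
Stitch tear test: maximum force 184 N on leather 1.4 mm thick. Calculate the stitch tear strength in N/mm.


Stitch tear strength = force / thickness
STS = 184 / 1.4 = 131.4 N/mm


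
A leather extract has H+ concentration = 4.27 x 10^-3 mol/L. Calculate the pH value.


pH = 2.37

pH = -log10[H+]
pH = -log10(4.27 x 10^-3) = 2.37


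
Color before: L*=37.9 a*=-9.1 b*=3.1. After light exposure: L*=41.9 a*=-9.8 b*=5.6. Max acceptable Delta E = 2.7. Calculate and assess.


Delta E = 4.77
Passes: No


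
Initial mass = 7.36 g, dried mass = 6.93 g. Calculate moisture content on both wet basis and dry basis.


Wet basis = 5.8%
Dry basis = 6.2%

Moisture lost = 7.36 - 6.93 = 0.43 g
Wet basis MC = 0.43 / 7.36 x 100 = 5.8%
Dry basis MC = 0.43 / 6.93 x 100 = 6.2%


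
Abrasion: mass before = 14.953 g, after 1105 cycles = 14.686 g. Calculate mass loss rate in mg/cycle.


Mass loss = 14.953 - 14.686 = 0.267 g
Rate = 0.267 / 1105 x 1000 = 0.242 mg/cycle


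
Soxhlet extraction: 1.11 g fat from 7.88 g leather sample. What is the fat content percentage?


14.1%


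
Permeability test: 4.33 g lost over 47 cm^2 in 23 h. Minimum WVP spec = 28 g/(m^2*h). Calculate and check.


WVP = 40.06 g/(m^2*h)
Meets specification: Yes

WVP = 4.33 / (47 x 23) x 10000 = 40.06 g/(m^2*h)
Minimum: 28 g/(m^2*h)
Meets spec: Yes


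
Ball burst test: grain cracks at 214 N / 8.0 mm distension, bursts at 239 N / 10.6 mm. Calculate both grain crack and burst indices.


Crack index = 214 / 8.0 = 26.8 N/mm
Burst index = 239 / 10.6 = 22.5 N/mm


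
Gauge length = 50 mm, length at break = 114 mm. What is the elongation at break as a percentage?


Extension = 114 - 50 = 64 mm
Elongation = 64 / 50 x 100 = 128.0%


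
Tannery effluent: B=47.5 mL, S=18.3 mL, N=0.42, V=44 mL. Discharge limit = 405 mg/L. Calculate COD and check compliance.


COD = (47.5 - 18.3) x 0.42 x 8000 / 44 = 2229.8 mg/L
Limit: 405 mg/L
Compliant: No


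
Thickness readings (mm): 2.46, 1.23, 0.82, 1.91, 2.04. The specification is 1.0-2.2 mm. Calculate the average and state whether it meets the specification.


Sum = 8.46
Average = 8.46 / 5 = 1.69 mm
Specification range: 1.0 to 2.2 mm
Within spec: Yes


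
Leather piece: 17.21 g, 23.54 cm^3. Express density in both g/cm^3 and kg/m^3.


0.731 g/cm^3
731 kg/m^3

Density = 17.21 / 23.54 = 0.731 g/cm^3
Convert: 0.731 x 1000 = 731 kg/m^3


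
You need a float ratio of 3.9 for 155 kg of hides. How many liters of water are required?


604.5 L

Water = hide weight x target ratio
Water = 155 x 3.9 = 604.5 L


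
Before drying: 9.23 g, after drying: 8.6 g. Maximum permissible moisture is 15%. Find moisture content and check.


MC = (9.23 - 8.6) / 9.23 x 100 = 6.8%
Maximum: 15%
Acceptable: Yes


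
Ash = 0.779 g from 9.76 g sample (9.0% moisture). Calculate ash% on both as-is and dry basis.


As-is ash = 7.98%
Dry-basis ash = 8.77%

As-is ash% = 0.779 / 9.76 x 100 = 7.98%
Dry mass = 9.76 x (100 - 9.0) / 100 = 8.8816 g
Dry-basis ash% = 0.779 / 8.8816 x 100 = 8.77%


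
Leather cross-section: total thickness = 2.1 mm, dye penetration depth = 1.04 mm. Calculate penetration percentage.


Penetration% = 1.04 / 2.1 x 100
Penetration = 49.5%


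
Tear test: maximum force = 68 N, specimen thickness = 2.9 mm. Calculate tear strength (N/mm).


Tear strength = force / thickness
Tear = 68 / 2.9 = 23.4 N/mm


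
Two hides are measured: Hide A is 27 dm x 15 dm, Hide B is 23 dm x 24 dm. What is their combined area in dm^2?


Hide A area = 27 x 15 = 405 dm^2
Hide B area = 23 x 24 = 552 dm^2
Total = 405 + 552 = 957 dm^2


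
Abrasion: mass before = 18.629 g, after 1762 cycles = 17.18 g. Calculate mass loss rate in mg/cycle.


Mass loss = 18.629 - 17.18 = 1.449 g
Rate = 1.449 / 1762 x 1000 = 0.822 mg/cycle


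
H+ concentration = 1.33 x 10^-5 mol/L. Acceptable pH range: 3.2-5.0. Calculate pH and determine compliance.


pH = -log10(1.33 x 10^-5) = 4.88
Range: 3.2 to 5.0
Compliant: Yes


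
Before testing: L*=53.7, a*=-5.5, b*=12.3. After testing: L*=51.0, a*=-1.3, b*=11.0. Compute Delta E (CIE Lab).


Delta E = 5.16


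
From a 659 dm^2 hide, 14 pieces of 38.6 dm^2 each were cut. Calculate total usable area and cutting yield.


Usable area = 540.4 dm^2
Yield = 82.0%

Total usable = 14 x 38.6 = 540.4 dm^2
Yield = 540.4 / 659 x 100 = 82.0%


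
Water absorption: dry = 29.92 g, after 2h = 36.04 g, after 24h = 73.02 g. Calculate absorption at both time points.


2h absorption = 20.5%
24h absorption = 144.1%


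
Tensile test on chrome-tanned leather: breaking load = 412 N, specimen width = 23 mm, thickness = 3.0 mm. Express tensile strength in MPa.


Cross-section = 23 x 3.0 = 69.0 mm^2
TS = 412 / 69.0 = 5.97 MPa
(1 N/mm^2 = 1 MPa)


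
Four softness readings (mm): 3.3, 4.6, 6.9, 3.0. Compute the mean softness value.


Sum = 3.3 + 4.6 + 6.9 + 3.0
Mean = 17.8 / 4 = 4.45 mm


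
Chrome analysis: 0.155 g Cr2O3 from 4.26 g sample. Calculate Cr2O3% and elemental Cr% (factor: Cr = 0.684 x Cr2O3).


Cr2O3% = 0.155 / 4.26 x 100 = 3.64%
Cr% = 3.64 x 0.684 = 2.49%


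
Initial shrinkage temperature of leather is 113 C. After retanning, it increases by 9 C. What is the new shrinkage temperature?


New Ts = 113 + 9 = 122 C


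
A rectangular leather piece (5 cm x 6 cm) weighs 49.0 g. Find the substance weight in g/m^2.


16333.3 g/m^2

Area = 5 x 6 = 30 cm^2
SW = 49.0 / 30 x 10000 = 16333.3 g/m^2


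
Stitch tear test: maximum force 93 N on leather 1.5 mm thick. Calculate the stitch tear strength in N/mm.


62.0 N/mm

Stitch tear strength = force / thickness
STS = 93 / 1.5 = 62.0 N/mm


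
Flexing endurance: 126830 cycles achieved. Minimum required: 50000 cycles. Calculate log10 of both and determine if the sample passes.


Achieved: log10 = 5.10
Required: log10 = 4.70
Passes: Yes


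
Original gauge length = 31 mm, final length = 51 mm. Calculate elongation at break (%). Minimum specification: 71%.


Extension = 51 - 31 = 20 mm
Elongation = 20 / 31 x 100 = 64.5%
Minimum required: 71%
Meets specification: No


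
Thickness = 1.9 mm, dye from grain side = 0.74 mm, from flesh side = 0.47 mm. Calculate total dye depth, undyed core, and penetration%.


Total dyed = 1.21 mm
Undyed core = 0.69 mm
Penetration = 63.7%

Total dyed = 0.74 + 0.47 = 1.21 mm
Undyed core = 1.9 - 1.21 = 0.69 mm
Penetration = 1.21 / 1.9 x 100 = 63.7%


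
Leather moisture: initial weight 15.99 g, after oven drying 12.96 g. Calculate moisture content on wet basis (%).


Moisture = 15.99 - 12.96 = 3.03 g
MC = 3.03 / 15.99 x 100 = 18.9%


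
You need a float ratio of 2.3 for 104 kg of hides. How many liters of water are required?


239.2 L

Water = hide weight x target ratio
Water = 104 x 2.3 = 239.2 L


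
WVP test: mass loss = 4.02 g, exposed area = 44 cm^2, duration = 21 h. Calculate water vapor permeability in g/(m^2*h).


WVP = mass_loss / (area x time) x 10000
WVP = 4.02 / (44 x 21) x 10000
WVP = 4.02 / 924 x 10000 = 43.51 g/(m^2*h)


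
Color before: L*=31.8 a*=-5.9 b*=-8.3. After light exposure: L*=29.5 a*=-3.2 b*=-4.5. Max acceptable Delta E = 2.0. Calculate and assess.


dL = -2.3, da = 2.7, db = 3.8
dE = sqrt((-2.3)^2 + (2.7)^2 + (3.8)^2) = 5.20
Max = 2.0
Passes: No


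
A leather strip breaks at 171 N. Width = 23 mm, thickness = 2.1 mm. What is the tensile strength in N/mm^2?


Cross-sectional area = 23 x 2.1 = 48.3 mm^2
Tensile strength = 171 / 48.3 = 3.54 N/mm^2


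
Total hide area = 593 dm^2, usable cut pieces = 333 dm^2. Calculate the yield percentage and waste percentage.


Yield = 333 / 593 x 100 = 56.2%
Waste = 593 - 333 = 260 dm^2
Waste% = 100 - 56.2 = 43.8%


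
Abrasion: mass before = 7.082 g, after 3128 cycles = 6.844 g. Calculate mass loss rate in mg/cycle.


0.076 mg/cycle


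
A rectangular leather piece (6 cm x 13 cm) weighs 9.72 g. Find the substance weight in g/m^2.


1246.2 g/m^2

Area = 6 x 13 = 78 cm^2
SW = 9.72 / 78 x 10000 = 1246.2 g/m^2


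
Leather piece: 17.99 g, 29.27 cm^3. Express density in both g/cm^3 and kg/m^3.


Density = 17.99 / 29.27 = 0.615 g/cm^3
Convert: 0.615 x 1000 = 615 kg/m^3


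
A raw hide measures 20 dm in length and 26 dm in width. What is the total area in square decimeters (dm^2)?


Area = length x width
Area = 20 x 26 = 520 dm^2


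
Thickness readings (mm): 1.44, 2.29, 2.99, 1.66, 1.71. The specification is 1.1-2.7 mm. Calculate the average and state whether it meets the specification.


Average = 2.02 mm
Within specification: Yes

Sum = 10.09
Average = 10.09 / 5 = 2.02 mm
Specification range: 1.1 to 2.7 mm
Within spec: Yes


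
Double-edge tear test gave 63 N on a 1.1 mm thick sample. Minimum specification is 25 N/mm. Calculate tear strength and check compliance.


Tear strength = 57.3 N/mm
Compliant: Yes


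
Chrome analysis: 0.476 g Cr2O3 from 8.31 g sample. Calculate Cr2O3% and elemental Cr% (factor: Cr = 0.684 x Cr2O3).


Cr2O3 = 5.73%
Cr = 3.92%

Cr2O3% = 0.476 / 8.31 x 100 = 5.73%
Cr% = 5.73 x 0.684 = 3.92%


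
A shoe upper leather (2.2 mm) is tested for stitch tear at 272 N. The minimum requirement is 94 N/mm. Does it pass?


STS = 272 / 2.2 = 123.6 N/mm
Minimum required: 94 N/mm
Passes: Yes


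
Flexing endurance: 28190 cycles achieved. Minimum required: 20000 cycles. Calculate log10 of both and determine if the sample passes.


Achieved: log10 = 4.45
Required: log10 = 4.30
Passes: Yes

log10(28190) = 4.45
log10(20000) = 4.30
Passes: Yes


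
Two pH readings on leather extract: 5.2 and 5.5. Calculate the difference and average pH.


Difference = 0.3
Average pH = 5.35

Difference = |5.2 - 5.5| = 0.3
Average = (5.2 + 5.5) / 2 = 5.35


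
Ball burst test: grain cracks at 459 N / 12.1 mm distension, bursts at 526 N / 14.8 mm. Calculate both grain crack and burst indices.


Crack index = 37.9 N/mm
Burst index = 35.5 N/mm

Crack index = 459 / 12.1 = 37.9 N/mm
Burst index = 526 / 14.8 = 35.5 N/mm


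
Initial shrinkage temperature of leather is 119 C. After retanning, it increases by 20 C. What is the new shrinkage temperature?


139 C


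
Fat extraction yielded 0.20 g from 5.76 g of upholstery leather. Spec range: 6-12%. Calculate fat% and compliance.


Fat% = 0.20 / 5.76 x 100 = 3.5%
Spec range: 6-12%
Compliant: No


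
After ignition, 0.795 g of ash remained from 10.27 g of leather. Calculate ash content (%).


7.74%

Ash% = 0.795 / 10.27 x 100
Ash% = 7.74%


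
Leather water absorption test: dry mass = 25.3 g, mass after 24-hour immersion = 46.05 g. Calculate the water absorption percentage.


Water absorbed = 46.05 - 25.3 = 20.75 g
WA% = 20.75 / 25.3 x 100 = 82.0%


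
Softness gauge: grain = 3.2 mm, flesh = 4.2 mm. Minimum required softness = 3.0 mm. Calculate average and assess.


Average = (3.2 + 4.2) / 2 = 3.70 mm
Minimum = 3.0 mm
Meets requirement: Yes


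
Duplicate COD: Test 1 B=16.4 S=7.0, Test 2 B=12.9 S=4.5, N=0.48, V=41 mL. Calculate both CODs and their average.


COD1 = 880.4 mg/L
COD2 = 786.7 mg/L
Average = 833.6 mg/L

COD1 = (16.4 - 7.0) x 0.48 x 8000 / 41 = 880.4 mg/L
COD2 = (12.9 - 4.5) x 0.48 x 8000 / 41 = 786.7 mg/L
Average = (880.4 + 786.7) / 2 = 833.6 mg/L


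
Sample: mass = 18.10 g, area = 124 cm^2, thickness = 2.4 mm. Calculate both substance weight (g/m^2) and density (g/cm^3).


Substance weight = 1459.7 g/m^2
Density = 0.608 g/cm^3


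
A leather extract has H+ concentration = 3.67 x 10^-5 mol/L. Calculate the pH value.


pH = -log10[H+]
pH = -log10(3.67 x 10^-5) = 4.44


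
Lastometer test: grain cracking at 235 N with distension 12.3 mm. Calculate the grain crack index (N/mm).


19.1 N/mm


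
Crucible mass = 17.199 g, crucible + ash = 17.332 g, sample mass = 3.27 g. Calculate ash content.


Ash mass = 0.133 g
Ash content = 4.07%

Ash mass = 17.332 - 17.199 = 0.133 g
Ash% = 0.133 / 3.27 x 100 = 4.07%


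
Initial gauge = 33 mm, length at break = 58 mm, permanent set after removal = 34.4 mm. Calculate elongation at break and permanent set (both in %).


Elongation at break = (58 - 33) / 33 x 100 = 75.8%
Permanent set = (34.4 - 33) / 33 x 100 = 4.2%


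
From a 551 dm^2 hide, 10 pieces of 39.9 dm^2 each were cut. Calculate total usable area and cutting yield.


Usable area = 399.0 dm^2
Yield = 72.4%

Total usable = 10 x 39.9 = 399.0 dm^2
Yield = 399.0 / 551 x 100 = 72.4%


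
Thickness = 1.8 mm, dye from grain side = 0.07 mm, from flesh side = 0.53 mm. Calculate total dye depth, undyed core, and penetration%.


Total dyed = 0.60 mm
Undyed core = 1.20 mm
Penetration = 33.3%

Total dyed = 0.07 + 0.53 = 0.60 mm
Undyed core = 1.8 - 0.60 = 1.20 mm
Penetration = 0.60 / 1.8 x 100 = 33.3%


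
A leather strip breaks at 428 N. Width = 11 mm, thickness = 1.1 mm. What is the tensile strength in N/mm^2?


35.37 N/mm^2


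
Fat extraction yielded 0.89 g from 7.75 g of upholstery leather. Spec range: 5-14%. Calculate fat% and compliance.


Fat content = 11.5%
Compliant: Yes

Fat% = 0.89 / 7.75 x 100 = 11.5%
Spec range: 5-14%
Compliant: Yes


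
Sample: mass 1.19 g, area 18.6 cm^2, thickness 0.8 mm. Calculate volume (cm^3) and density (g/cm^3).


Volume = 1.488 cm^3
Density = 0.800 g/cm^3

Thickness in cm = 0.8 / 10 = 0.08 cm
Volume = 18.6 x 0.08 = 1.488 cm^3
Density = 1.19 / 1.488 = 0.800 g/cm^3


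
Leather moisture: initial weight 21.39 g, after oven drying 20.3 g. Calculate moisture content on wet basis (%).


5.1%

Moisture = 21.39 - 20.3 = 1.09 g
MC = 1.09 / 21.39 x 100 = 5.1%


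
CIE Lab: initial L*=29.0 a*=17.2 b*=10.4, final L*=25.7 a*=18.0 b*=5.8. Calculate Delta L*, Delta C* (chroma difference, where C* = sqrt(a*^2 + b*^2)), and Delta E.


Delta L* = -3.3
Delta C* = -1.19
Delta E = 5.72

Delta L* = 25.7 - 29.0 = -3.3
C1* = sqrt((17.2)^2 + (10.4)^2) = 20.100
C2* = sqrt((18.0)^2 + (5.8)^2) = 18.911
Delta C* = 18.911 - 20.100 = -1.19
Delta E = sqrt((-3.3)^2 + (0.8)^2 + (-4.6)^2) = 5.72


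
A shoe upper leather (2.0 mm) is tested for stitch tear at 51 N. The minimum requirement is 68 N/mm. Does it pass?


STS = 51 / 2.0 = 25.5 N/mm
Minimum required: 68 N/mm
Passes: No


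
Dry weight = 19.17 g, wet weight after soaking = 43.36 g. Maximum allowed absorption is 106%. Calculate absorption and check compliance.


Absorption = 126.2%
Compliant: No

WA = (43.36 - 19.17) / 19.17 x 100 = 126.2%
Maximum allowed: 106%
Compliant: No


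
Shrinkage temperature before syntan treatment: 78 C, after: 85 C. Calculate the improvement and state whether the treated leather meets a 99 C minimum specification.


Improvement = 85 - 78 = 7 C
Spec check: 85 C >= 99 C? No


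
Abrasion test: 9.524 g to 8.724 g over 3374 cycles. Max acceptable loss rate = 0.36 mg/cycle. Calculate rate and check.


Loss = 9.524 - 8.724 = 0.800 g
Rate = 0.800 g / 3374 cycles x 1000 = 0.237 mg/cycle
Max = 0.36 mg/cycle
Passes: Yes


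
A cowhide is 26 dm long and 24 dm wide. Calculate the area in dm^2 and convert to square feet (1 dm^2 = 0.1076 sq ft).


624 dm^2
67.14 sq ft

Area = 26 x 24 = 624 dm^2
Conversion: 624 x 0.1076 = 67.14 sq ft


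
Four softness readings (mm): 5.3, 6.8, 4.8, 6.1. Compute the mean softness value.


5.75 mm


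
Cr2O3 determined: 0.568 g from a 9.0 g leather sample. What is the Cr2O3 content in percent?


Cr2O3% = 0.568 / 9.0 x 100
Cr2O3% = 6.31%


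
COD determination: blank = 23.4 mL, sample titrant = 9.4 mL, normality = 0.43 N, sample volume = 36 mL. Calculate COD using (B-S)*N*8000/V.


1337.8 mg/L

COD = (23.4 - 9.4) x 0.43 x 8000 / 36
COD = 14.0 x 0.43 x 8000 / 36
COD = 1337.8 mg/L


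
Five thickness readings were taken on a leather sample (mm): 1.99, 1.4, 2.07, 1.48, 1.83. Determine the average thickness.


Sum = 1.99 + 1.4 + 2.07 + 1.48 + 1.83 = 8.77
Average = 8.77 / 5 = 1.75 mm


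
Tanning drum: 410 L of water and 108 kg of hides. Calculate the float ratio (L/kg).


Float ratio = water / hide weight
Ratio = 410 / 108 = 3.8


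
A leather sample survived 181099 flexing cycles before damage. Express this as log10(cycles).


log10(181099) = 5.26


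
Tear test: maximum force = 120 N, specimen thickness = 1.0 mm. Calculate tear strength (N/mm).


120.0 N/mm

Tear strength = force / thickness
Tear = 120 / 1.0 = 120.0 N/mm


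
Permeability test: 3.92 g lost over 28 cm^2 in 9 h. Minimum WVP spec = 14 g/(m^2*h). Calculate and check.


WVP = 155.56 g/(m^2*h)
Meets specification: Yes

WVP = 3.92 / (28 x 9) x 10000 = 155.56 g/(m^2*h)
Minimum: 14 g/(m^2*h)
Meets spec: Yes


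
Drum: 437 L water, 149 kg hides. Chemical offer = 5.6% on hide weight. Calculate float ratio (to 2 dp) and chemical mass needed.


Float ratio = 437 / 149 = 2.93
Chemical = 149 x 5.6 / 100 = 8.344 kg


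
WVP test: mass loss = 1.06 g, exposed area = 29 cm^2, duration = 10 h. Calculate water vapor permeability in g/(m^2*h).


WVP = mass_loss / (area x time) x 10000
WVP = 1.06 / (29 x 10) x 10000
WVP = 1.06 / 290 x 10000 = 36.55 g/(m^2*h)


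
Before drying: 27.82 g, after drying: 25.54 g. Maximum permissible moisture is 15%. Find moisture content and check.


Moisture content = 8.2%
Acceptable: Yes

MC = (27.82 - 25.54) / 27.82 x 100 = 8.2%
Maximum: 15%
Acceptable: Yes


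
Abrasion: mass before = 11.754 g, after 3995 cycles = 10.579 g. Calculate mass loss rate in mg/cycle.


0.294 mg/cycle


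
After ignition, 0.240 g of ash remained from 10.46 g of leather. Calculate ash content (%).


2.29%

Ash% = 0.240 / 10.46 x 100
Ash% = 2.29%


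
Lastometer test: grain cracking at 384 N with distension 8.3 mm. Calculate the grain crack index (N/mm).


46.3 N/mm

Grain crack index = force / distension
Index = 384 / 8.3 = 46.3 N/mm


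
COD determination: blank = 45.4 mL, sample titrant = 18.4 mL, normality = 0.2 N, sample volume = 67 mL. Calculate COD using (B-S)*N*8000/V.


COD = (45.4 - 18.4) x 0.2 x 8000 / 67
COD = 27.0 x 0.2 x 8000 / 67
COD = 644.8 mg/L


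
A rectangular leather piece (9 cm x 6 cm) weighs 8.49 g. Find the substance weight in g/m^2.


Area = 9 x 6 = 54 cm^2
SW = 8.49 / 54 x 10000 = 1572.2 g/m^2


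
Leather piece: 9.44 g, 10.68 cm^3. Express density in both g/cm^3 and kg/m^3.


0.884 g/cm^3
884 kg/m^3

Density = 9.44 / 10.68 = 0.884 g/cm^3
Convert: 0.884 x 1000 = 884 kg/m^3


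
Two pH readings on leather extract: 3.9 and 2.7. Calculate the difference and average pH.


Difference = |3.9 - 2.7| = 1.2
Average = (3.9 + 2.7) / 2 = 3.30


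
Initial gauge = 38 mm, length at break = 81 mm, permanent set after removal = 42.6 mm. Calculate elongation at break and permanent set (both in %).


Elongation at break = (81 - 38) / 38 x 100 = 113.2%
Permanent set = (42.6 - 38) / 38 x 100 = 12.1%


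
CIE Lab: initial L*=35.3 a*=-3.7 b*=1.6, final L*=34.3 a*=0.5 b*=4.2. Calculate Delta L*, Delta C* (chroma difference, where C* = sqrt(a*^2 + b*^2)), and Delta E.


Delta L* = 34.3 - 35.3 = -1.0
C1* = sqrt((-3.7)^2 + (1.6)^2) = 4.031
C2* = sqrt((0.5)^2 + (4.2)^2) = 4.230
Delta C* = 4.230 - 4.031 = 0.20
Delta E = sqrt((-1.0)^2 + (4.2)^2 + (2.6)^2) = 5.04


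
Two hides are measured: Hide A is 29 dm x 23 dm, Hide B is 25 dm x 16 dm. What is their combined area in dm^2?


Hide A area = 29 x 23 = 667 dm^2
Hide B area = 25 x 16 = 400 dm^2
Total = 667 + 400 = 1067 dm^2


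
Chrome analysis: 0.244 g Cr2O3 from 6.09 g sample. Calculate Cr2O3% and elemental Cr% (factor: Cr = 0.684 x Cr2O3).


Cr2O3% = 0.244 / 6.09 x 100 = 4.01%
Cr% = 4.01 x 0.684 = 2.74%


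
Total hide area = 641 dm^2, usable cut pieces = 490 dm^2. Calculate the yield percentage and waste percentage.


Yield = 76.4%
Waste = 23.6%

Yield = 490 / 641 x 100 = 76.4%
Waste = 641 - 490 = 151 dm^2
Waste% = 100 - 76.4 = 23.6%


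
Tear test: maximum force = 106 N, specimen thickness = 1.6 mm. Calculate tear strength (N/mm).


Tear strength = force / thickness
Tear = 106 / 1.6 = 66.3 N/mm


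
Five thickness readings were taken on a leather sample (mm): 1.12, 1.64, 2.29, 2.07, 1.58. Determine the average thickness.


Sum = 1.12 + 1.64 + 2.29 + 2.07 + 1.58 = 8.70
Average = 8.70 / 5 = 1.74 mm


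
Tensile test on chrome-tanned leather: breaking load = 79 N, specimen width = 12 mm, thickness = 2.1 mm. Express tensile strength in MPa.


3.13 MPa


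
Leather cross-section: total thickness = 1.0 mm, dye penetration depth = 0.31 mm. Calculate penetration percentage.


Penetration% = 0.31 / 1.0 x 100
Penetration = 31.0%


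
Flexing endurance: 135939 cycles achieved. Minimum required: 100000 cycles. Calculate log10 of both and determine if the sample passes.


log10(135939) = 5.13
log10(100000) = 5.00
Passes: Yes


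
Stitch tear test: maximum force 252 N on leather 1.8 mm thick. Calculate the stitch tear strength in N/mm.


140.0 N/mm

Stitch tear strength = force / thickness
STS = 252 / 1.8 = 140.0 N/mm


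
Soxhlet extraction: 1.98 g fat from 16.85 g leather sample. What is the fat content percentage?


Fat content = 1.98 / 16.85 x 100
Fat = 11.8%


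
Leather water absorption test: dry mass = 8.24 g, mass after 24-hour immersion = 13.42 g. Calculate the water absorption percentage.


62.9%


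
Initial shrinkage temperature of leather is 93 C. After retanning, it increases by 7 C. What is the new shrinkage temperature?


New Ts = 93 + 7 = 100 C


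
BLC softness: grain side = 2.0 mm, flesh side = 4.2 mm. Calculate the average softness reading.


3.10 mm

Average = (2.0 + 4.2) / 2
Average = 3.10 mm


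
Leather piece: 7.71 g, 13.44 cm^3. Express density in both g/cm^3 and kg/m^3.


Density = 7.71 / 13.44 = 0.574 g/cm^3
Convert: 0.574 x 1000 = 574 kg/m^3


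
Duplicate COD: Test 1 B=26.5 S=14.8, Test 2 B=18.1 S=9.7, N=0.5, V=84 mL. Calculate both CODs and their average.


COD1 = (26.5 - 14.8) x 0.5 x 8000 / 84 = 557.1 mg/L
COD2 = (18.1 - 9.7) x 0.5 x 8000 / 84 = 400.0 mg/L
Average = (557.1 + 400.0) / 2 = 478.6 mg/L


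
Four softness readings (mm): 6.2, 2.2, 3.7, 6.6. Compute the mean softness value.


Sum = 6.2 + 2.2 + 3.7 + 6.6
Mean = 18.7 / 4 = 4.68 mm


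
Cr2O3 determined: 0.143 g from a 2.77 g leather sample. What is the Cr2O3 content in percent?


5.16%


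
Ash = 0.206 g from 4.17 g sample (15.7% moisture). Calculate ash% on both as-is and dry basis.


As-is ash% = 0.206 / 4.17 x 100 = 4.94%
Dry mass = 4.17 x (100 - 15.7) / 100 = 3.51531 g
Dry-basis ash% = 0.206 / 3.51531 x 100 = 5.86%


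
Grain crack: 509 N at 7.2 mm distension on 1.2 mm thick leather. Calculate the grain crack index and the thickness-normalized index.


Crack index = 70.7 N/mm
Normalized index = 58.9 N/mm per mm


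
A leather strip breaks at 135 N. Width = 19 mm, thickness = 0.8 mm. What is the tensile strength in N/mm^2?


Cross-sectional area = 19 x 0.8 = 15.2 mm^2
Tensile strength = 135 / 15.2 = 8.88 N/mm^2


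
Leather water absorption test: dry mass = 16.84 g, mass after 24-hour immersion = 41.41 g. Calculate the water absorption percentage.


145.9%


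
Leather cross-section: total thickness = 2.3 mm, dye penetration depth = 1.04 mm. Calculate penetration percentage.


Penetration% = 1.04 / 2.3 x 100
Penetration = 45.2%


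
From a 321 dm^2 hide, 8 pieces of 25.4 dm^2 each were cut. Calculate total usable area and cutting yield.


Total usable = 8 x 25.4 = 203.2 dm^2
Yield = 203.2 / 321 x 100 = 63.3%


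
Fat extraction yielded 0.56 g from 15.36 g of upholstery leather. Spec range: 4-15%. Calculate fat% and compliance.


Fat% = 0.56 / 15.36 x 100 = 3.6%
Spec range: 4-15%
Compliant: No


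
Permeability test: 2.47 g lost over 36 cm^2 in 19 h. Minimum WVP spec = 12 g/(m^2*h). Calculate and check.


WVP = 2.47 / (36 x 19) x 10000 = 36.11 g/(m^2*h)
Minimum: 12 g/(m^2*h)
Meets spec: Yes


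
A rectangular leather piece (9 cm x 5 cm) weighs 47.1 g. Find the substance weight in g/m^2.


10466.7 g/m^2


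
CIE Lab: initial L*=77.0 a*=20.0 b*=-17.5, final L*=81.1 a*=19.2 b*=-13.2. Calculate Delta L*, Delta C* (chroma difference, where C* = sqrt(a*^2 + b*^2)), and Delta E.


Delta L* = 4.1
Delta C* = -3.28
Delta E = 5.99


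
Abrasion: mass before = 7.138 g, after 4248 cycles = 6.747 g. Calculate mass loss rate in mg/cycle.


0.092 mg/cycle


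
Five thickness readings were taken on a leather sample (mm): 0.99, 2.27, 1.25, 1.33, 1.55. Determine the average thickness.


1.48 mm

Sum = 0.99 + 2.27 + 1.25 + 1.33 + 1.55 = 7.39
Average = 7.39 / 5 = 1.48 mm


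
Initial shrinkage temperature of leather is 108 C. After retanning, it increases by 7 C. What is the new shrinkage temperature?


New Ts = 108 + 7 = 115 C


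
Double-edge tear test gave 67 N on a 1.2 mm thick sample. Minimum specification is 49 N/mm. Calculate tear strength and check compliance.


Tear strength = 55.8 N/mm
Compliant: Yes

Tear strength = 67 / 1.2 = 55.8 N/mm
Required minimum = 49 N/mm
Compliant: Yes


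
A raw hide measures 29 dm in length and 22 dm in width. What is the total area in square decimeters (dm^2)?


Area = length x width
Area = 29 x 22 = 638 dm^2


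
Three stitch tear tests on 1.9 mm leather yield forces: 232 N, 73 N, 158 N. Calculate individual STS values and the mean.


STS1 = 122.1 N/mm
STS2 = 38.4 N/mm
STS3 = 83.2 N/mm
Mean = 81.2 N/mm


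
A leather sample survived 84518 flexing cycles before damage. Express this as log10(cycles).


4.93

log10(84518) = 4.93


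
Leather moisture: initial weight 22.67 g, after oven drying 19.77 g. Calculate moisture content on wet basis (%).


Moisture = 22.67 - 19.77 = 2.90 g
MC = 2.90 / 22.67 x 100 = 12.8%


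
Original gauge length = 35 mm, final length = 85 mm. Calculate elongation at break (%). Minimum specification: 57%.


Elongation = 142.9%
Meets spec: Yes


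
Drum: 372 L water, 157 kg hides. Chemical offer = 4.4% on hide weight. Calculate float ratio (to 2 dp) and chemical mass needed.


Float ratio = 2.37
Chemical needed = 6.908 kg

Float ratio = 372 / 157 = 2.37
Chemical = 157 x 4.4 / 100 = 6.908 kg


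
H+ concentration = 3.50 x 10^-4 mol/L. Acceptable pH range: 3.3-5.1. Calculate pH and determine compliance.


pH = 3.46
Compliant: Yes


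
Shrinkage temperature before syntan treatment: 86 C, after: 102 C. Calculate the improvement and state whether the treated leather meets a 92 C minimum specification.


Improvement = 16 C
Meets 92 C spec: Yes

Improvement = 102 - 86 = 16 C
Spec check: 102 C >= 92 C? Yes


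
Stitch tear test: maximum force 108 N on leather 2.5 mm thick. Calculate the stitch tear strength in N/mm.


Stitch tear strength = force / thickness
STS = 108 / 2.5 = 43.2 N/mm


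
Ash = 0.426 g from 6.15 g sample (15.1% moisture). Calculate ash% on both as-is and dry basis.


As-is ash% = 0.426 / 6.15 x 100 = 6.93%
Dry mass = 6.15 x (100 - 15.1) / 100 = 5.22135 g
Dry-basis ash% = 0.426 / 5.22135 x 100 = 8.16%


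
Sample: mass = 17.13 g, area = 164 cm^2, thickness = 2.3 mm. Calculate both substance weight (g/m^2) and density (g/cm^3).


SW = 17.13 / 164 x 10000 = 1044.5 g/m^2
Volume = 164 x 2.3 / 10 = 37.72 cm^3
Density = 17.13 / 37.72 = 0.454 g/cm^3


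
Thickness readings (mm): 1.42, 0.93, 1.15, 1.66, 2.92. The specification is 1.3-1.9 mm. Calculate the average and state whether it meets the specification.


Average = 1.62 mm
Within specification: Yes

Sum = 8.08
Average = 8.08 / 5 = 1.62 mm
Specification range: 1.3 to 1.9 mm
Within spec: Yes


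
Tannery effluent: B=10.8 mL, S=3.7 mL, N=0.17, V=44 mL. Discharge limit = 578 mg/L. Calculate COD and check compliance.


COD = (10.8 - 3.7) x 0.17 x 8000 / 44 = 219.5 mg/L
Limit: 578 mg/L
Compliant: Yes


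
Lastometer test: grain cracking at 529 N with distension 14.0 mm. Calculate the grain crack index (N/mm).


37.8 N/mm


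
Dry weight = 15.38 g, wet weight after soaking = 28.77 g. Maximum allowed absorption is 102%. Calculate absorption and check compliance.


WA = (28.77 - 15.38) / 15.38 x 100 = 87.1%
Maximum allowed: 102%
Compliant: Yes


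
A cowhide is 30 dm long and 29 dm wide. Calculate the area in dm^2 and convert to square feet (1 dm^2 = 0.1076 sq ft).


870 dm^2
93.61 sq ft

Area = 30 x 29 = 870 dm^2
Conversion: 870 x 0.1076 = 93.61 sq ft


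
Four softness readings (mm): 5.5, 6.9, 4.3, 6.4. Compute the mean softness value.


5.78 mm


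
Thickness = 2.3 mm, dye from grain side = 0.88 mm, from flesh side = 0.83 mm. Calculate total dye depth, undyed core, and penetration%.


Total dyed = 1.71 mm
Undyed core = 0.59 mm
Penetration = 74.3%


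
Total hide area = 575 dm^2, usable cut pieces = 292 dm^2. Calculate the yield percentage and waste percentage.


Yield = 292 / 575 x 100 = 50.8%
Waste = 575 - 292 = 283 dm^2
Waste% = 100 - 50.8 = 49.2%


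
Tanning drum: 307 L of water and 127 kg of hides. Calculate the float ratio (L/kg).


Float ratio = water / hide weight
Ratio = 307 / 127 = 2.4


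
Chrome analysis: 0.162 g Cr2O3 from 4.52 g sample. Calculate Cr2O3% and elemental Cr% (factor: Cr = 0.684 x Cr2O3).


Cr2O3% = 0.162 / 4.52 x 100 = 3.58%
Cr% = 3.58 x 0.684 = 2.45%


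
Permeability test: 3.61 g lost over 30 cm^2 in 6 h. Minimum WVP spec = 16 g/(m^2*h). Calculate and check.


WVP = 3.61 / (30 x 6) x 10000 = 200.56 g/(m^2*h)
Minimum: 16 g/(m^2*h)
Meets spec: Yes


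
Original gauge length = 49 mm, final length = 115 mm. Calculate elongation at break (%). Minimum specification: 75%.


Extension = 115 - 49 = 66 mm
Elongation = 66 / 49 x 100 = 134.7%
Minimum required: 75%
Meets specification: Yes


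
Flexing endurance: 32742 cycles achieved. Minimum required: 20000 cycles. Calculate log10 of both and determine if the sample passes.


log10(32742) = 4.52
log10(20000) = 4.30
Passes: Yes


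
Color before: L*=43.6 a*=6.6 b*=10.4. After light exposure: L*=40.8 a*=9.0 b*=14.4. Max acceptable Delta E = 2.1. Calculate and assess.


Delta E = 5.44
Passes: No

dL = -2.8, da = 2.4, db = 4.0
dE = sqrt((-2.8)^2 + (2.4)^2 + (4.0)^2) = 5.44
Max = 2.1
Passes: No


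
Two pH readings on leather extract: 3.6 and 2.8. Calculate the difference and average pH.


Difference = 0.8
Average pH = 3.20

Difference = |3.6 - 2.8| = 0.8
Average = (3.6 + 2.8) / 2 = 3.20


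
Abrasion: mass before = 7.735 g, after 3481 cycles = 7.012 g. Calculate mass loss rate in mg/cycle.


Mass loss = 7.735 - 7.012 = 0.723 g
Rate = 0.723 / 3481 x 1000 = 0.208 mg/cycle


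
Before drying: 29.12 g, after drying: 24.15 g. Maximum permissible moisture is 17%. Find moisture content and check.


Moisture content = 17.1%
Acceptable: No

MC = (29.12 - 24.15) / 29.12 x 100 = 17.1%
Maximum: 17%
Acceptable: No


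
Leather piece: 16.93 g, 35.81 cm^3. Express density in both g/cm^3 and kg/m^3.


0.473 g/cm^3
473 kg/m^3

Density = 16.93 / 35.81 = 0.473 g/cm^3
Convert: 0.473 x 1000 = 473 kg/m^3


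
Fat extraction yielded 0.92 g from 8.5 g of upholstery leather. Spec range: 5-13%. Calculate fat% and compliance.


Fat content = 10.8%
Compliant: Yes


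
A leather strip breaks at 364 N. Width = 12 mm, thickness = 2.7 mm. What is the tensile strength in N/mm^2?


Cross-sectional area = 12 x 2.7 = 32.4 mm^2
Tensile strength = 364 / 32.4 = 11.23 N/mm^2


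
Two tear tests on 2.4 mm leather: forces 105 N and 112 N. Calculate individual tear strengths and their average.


Tear 1 = 105 / 2.4 = 43.8 N/mm
Tear 2 = 112 / 2.4 = 46.7 N/mm
Average = (43.8 + 46.7) / 2 = 45.3 N/mm


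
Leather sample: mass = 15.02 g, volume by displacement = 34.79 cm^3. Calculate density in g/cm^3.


Density = mass / volume
Density = 15.02 / 34.79 = 0.432 g/cm^3


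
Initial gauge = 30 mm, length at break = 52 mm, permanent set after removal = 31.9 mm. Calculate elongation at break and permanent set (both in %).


Elongation at break = 73.3%
Permanent set = 6.3%

Elongation at break = (52 - 30) / 30 x 100 = 73.3%
Permanent set = (31.9 - 30) / 30 x 100 = 6.3%


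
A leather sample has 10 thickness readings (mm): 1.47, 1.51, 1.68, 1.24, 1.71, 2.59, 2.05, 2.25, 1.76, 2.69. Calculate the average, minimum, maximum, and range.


Average = 1.90 mm
Min = 1.24 mm
Max = 2.69 mm
Range = 1.45 mm

Sum = 18.95
Average = 18.95 / 10 = 1.90 mm
Minimum = 1.24 mm
Maximum = 2.69 mm
Range = 2.69 - 1.24 = 1.45 mm


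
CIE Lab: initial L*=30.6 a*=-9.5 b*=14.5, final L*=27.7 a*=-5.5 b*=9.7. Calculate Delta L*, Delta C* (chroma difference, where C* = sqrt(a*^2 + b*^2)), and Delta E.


Delta L* = 27.7 - 30.6 = -2.9
C1* = sqrt((-9.5)^2 + (14.5)^2) = 17.335
C2* = sqrt((-5.5)^2 + (9.7)^2) = 11.151
Delta C* = 11.151 - 17.335 = -6.18
Delta E = sqrt((-2.9)^2 + (4.0)^2 + (-4.8)^2) = 6.89


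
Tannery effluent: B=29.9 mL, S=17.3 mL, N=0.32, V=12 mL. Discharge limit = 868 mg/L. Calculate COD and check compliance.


COD = 2688.0 mg/L
Compliant: No


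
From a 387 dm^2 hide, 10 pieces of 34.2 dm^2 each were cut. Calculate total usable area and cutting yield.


Total usable = 10 x 34.2 = 342.0 dm^2
Yield = 342.0 / 387 x 100 = 88.4%


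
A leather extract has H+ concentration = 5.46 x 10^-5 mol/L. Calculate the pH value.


pH = 4.26

pH = -log10[H+]
pH = -log10(5.46 x 10^-5) = 4.26


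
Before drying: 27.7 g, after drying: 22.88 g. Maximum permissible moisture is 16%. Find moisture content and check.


MC = (27.7 - 22.88) / 27.7 x 100 = 17.4%
Maximum: 16%
Acceptable: No
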